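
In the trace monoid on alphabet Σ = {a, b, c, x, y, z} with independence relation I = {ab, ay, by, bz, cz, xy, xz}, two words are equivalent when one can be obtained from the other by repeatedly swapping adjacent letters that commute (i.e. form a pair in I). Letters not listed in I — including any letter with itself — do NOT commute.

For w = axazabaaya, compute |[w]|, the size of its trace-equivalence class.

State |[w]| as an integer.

piece 0:a — minimal
piece 1:x rests on {0:a}
piece 2:a rests on {1:x}
piece 3:z rests on {2:a}
piece 4:a rests on {3:z}
piece 5:b rests on {1:x}
piece 6:a rests on {4:a}
piece 7:a rests on {6:a}
piece 8:y rests on {3:z}
piece 9:a rests on {7:a}
minimal pieces: {0:a}
ways to finish when only these pieces remain (= sum over removing one remaining piece with nothing left below it):
  1 left: {5}→1  {8}→1  {9}→1
  2 left: {5,8}→2  {5,9}→2  {7,9}→1  {8,9}→2
  3 left: {5,7,9}→3  {5,8,9}→6  {6,7,9}→1  {7,8,9}→3
  4 left: {4,6,7,9}→1  {5,6,7,9}→4  {5,7,8,9}→12  {6,7,8,9}→4
  5 left: {4,5,6,7,9}→5  {4,6,7,8,9}→5  {5,6,7,8,9}→20
  6 left: {3,4,6,7,8,9}→5  {4,5,6,7,8,9}→30
  7 left: {2,3,4,6,7,8,9}→5  {3,4,5,6,7,8,9}→35
  8 left: {2,3,4,5,6,7,8,9}→40
  placing 0:a first → 40 extensions

40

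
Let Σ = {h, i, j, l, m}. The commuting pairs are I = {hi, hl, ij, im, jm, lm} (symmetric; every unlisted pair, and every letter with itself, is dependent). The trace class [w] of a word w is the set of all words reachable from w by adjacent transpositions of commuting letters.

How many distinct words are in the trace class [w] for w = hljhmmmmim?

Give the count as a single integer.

17

piece 0:h — minimal
piece 1:l — minimal
piece 2:j rests on {0:h, 1:l}
piece 3:h rests on {2:j}
piece 4:m rests on {3:h}
piece 5:m rests on {4:m}
piece 6:m rests on {5:m}
piece 7:m rests on {6:m}
piece 8:i rests on {1:l}
piece 9:m rests on {7:m}
minimal pieces: {0:h, 1:l}
ways to finish when only these pieces remain (= sum over removing one remaining piece with nothing left below it):
  1 left: {8}→1  {9}→1
  2 left: {7,9}→1  {8,9}→2
  3 left: {6,7,9}→1  {7,8,9}→3
  4 left: {5,6,7,9}→1  {6,7,8,9}→4
  5 left: {4,5,6,7,9}→1  {5,6,7,8,9}→5
  6 left: {3,4,5,6,7,9}→1  {4,5,6,7,8,9}→6
  7 left: {2,3,4,5,6,7,9}→1  {3,4,5,6,7,8,9}→7
  8 left: {0,2,3,4,5,6,7,9}→1  {2,3,4,5,6,7,8,9}→8
  placing 0:h first → 8 extensions
  placing 1:l first → 9 extensions
total linear extensions = 17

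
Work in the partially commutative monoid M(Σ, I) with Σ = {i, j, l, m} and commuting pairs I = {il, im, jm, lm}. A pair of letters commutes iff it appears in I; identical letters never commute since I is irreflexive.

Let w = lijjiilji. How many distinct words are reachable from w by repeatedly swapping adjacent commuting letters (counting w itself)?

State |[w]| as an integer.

6

0(l) covers ∅
1(i) covers ∅
2(j) covers 0:l, 1:i
3(j) covers 2:j
4(i) covers 3:j
5(i) covers 4:i
6(l) covers 3:j
7(j) covers 5:i, 6:l
8(i) covers 7:j
floor of heap: 0:l, 1:i
completions by unplaced set U, small U first (add the entries for U minus each lowest piece of U):
  |U|=1: {8}:1
  |U|=2: {7,8}:1
  |U|=3: {5,7,8}:1  {6,7,8}:1
  |U|=4: {4,5,7,8}:1  {5,6,7,8}:2
  |U|=5: {4,5,6,7,8}:3
  |U|=6: {3,4,5,6,7,8}:3
  |U|=7: {2,3,4,5,6,7,8}:3
  start at 0(l): 3
  start at 1(i): 3
sum over floor = 6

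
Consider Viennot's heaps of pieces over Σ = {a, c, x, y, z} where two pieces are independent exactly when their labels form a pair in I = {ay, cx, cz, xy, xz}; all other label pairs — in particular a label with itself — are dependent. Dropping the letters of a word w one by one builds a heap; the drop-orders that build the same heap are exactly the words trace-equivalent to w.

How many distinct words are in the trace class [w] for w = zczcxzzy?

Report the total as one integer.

120

piece 0:z — minimal
piece 1:c — minimal
piece 2:z rests on {0:z}
piece 3:c rests on {1:c}
piece 4:x — minimal
piece 5:z rests on {2:z}
piece 6:z rests on {5:z}
piece 7:y rests on {3:c, 6:z}
minimal pieces: {0:z, 1:c, 4:x}
ways to finish when only these pieces remain (= sum over removing one remaining piece with nothing left below it):
  1 left: {4}→1  {7}→1
  2 left: {3,7}→1  {4,7}→2  {6,7}→1
  3 left: {1,3,7}→1  {3,4,7}→3  {3,6,7}→2  {4,6,7}→3  {5,6,7}→1
  4 left: {1,3,4,7}→4  {1,3,6,7}→3  {2,5,6,7}→1  {3,4,6,7}→8  {3,5,6,7}→3  {4,5,6,7}→4
  5 left: {0,2,5,6,7}→1  {1,3,4,6,7}→15  {1,3,5,6,7}→6  {2,3,5,6,7}→4  {2,4,5,6,7}→5  {3,4,5,6,7}→15
  6 left: {0,2,3,5,6,7}→5  {0,2,4,5,6,7}→6  {1,2,3,5,6,7}→10  {1,3,4,5,6,7}→36  {2,3,4,5,6,7}→24
  placing 0:z first → 70 extensions
  placing 1:c first → 35 extensions
  placing 4:x first → 15 extensions
total linear extensions = 120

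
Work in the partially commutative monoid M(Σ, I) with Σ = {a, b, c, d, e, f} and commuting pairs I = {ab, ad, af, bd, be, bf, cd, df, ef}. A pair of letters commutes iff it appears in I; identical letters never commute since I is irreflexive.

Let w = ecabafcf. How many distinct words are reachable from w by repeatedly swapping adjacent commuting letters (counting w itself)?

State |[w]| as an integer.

piece 0:e — minimal
piece 1:c rests on {0:e}
piece 2:a rests on {1:c}
piece 3:b rests on {1:c}
piece 4:a rests on {2:a}
piece 5:f rests on {1:c}
piece 6:c rests on {3:b, 4:a, 5:f}
piece 7:f rests on {6:c}
minimal pieces: {0:e}
ways to finish when only these pieces remain (= sum over removing one remaining piece with nothing left below it):
  1 left: {7}→1
  2 left: {6,7}→1
  3 left: {3,6,7}→1  {4,6,7}→1  {5,6,7}→1
  4 left: {2,4,6,7}→1  {3,4,6,7}→2  {3,5,6,7}→2  {4,5,6,7}→2
  5 left: {2,3,4,6,7}→3  {2,4,5,6,7}→3  {3,4,5,6,7}→6
  6 left: {2,3,4,5,6,7}→12
  placing 0:e first → 12 extensions

12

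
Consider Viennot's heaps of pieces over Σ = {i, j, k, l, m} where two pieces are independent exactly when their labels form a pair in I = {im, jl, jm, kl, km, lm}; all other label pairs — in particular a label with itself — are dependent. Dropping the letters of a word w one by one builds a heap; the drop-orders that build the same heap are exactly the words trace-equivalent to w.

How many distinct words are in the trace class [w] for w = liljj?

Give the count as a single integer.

3

drop 0:l onto floor
drop 1:i onto {0:l}
drop 2:l onto {1:i}
drop 3:j onto {1:i}
drop 4:j onto {3:j}
ground layer = {0:l}
drop-orders for the pieces not yet dropped (sum over which currently-grounded one goes next):
  1 to go: {2} 1  {4} 1
  2 to go: {2,4} 2  {3,4} 1
  3 to go: {2,3,4} 3
  if 0:l drops first: 3 orders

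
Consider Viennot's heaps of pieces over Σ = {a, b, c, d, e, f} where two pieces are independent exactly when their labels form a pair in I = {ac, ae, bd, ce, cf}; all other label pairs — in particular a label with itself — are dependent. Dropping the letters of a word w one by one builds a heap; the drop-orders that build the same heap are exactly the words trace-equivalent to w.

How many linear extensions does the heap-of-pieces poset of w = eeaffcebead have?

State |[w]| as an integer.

0(e) covers ∅
1(e) covers 0:e
2(a) covers ∅
3(f) covers 1:e, 2:a
4(f) covers 3:f
5(c) covers ∅
6(e) covers 4:f
7(b) covers 5:c, 6:e
8(e) covers 7:b
9(a) covers 7:b
10(d) covers 8:e, 9:a
floor of heap: 0:e, 2:a, 5:c
completions by unplaced set U, small U first (add the entries for U minus each lowest piece of U):
  |U|=1: {10}:1
  |U|=2: {8,10}:1  {9,10}:1
  |U|=3: {8,9,10}:2
  |U|=4: {7,8,9,10}:2
  |U|=5: {5,7,8,9,10}:2  {6,7,8,9,10}:2
  |U|=6: {4,6,7,8,9,10}:2  {5,6,7,8,9,10}:4
  |U|=7: {3,4,6,7,8,9,10}:2  {4,5,6,7,8,9,10}:6
  |U|=8: {1,3,4,6,7,8,9,10}:2  {2,3,4,6,7,8,9,10}:2  {3,4,5,6,7,8,9,10}:8
  |U|=9: {0,1,3,4,6,7,8,9,10}:2  {1,2,3,4,6,7,8,9,10}:4  {1,3,4,5,6,7,8,9,10}:10  {2,3,4,5,6,7,8,9,10}:10
  start at 0(e): 24
  start at 2(a): 12
  start at 5(c): 6
sum over floor = 42

42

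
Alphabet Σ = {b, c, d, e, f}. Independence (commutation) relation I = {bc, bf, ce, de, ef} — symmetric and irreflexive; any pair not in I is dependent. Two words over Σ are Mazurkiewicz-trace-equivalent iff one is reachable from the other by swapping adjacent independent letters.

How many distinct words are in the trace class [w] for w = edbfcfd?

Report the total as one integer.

drop 0:e onto floor
drop 1:d onto floor
drop 2:b onto {0:e, 1:d}
drop 3:f onto {1:d}
drop 4:c onto {3:f}
drop 5:f onto {4:c}
drop 6:d onto {2:b, 5:f}
ground layer = {0:e, 1:d}
drop-orders for the pieces not yet dropped (sum over which currently-grounded one goes next):
  1 to go: {6} 1
  2 to go: {2,6} 1  {5,6} 1
  3 to go: {0,2,6} 1  {2,5,6} 2  {4,5,6} 1
  4 to go: {0,2,5,6} 3  {2,4,5,6} 3  {3,4,5,6} 1
  5 to go: {0,2,4,5,6} 6  {2,3,4,5,6} 4
  if 0:e drops first: 4 orders
  if 1:d drops first: 10 orders
heap linearizations: 14

14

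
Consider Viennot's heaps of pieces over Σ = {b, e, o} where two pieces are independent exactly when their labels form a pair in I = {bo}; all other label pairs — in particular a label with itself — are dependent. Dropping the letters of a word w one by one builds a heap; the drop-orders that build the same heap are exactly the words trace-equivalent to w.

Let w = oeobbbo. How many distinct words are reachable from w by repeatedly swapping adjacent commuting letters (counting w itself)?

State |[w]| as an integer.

#0=o has no predecessor
#1=e depends on [0:o]
#2=o depends on [1:e]
#3=b depends on [1:e]
#4=b depends on [3:b]
#5=b depends on [4:b]
#6=o depends on [2:o]
sources: [0:o]
N(rest) = Σ N(rest − s) over sources s of rest; N(one piece) = 1:
  size 1 → [5]=1  [6]=1
  size 2 → [2,6]=1  [4,5]=1  [5,6]=2
  size 3 → [2,5,6]=3  [3,4,5]=1  [4,5,6]=3
  size 4 → [2,4,5,6]=6  [3,4,5,6]=4
  size 5 → [2,3,4,5,6]=10
  first=0(o) contributes 10

10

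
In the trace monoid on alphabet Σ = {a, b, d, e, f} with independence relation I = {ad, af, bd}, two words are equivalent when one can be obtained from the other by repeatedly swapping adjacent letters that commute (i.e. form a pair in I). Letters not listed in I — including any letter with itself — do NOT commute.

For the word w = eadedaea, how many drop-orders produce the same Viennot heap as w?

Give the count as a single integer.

piece 0:e — minimal
piece 1:a rests on {0:e}
piece 2:d rests on {0:e}
piece 3:e rests on {1:a, 2:d}
piece 4:d rests on {3:e}
piece 5:a rests on {3:e}
piece 6:e rests on {4:d, 5:a}
piece 7:a rests on {6:e}
minimal pieces: {0:e}
ways to finish when only these pieces remain (= sum over removing one remaining piece with nothing left below it):
  1 left: {7}→1
  2 left: {6,7}→1
  3 left: {4,6,7}→1  {5,6,7}→1
  4 left: {4,5,6,7}→2
  5 left: {3,4,5,6,7}→2
  6 left: {1,3,4,5,6,7}→2  {2,3,4,5,6,7}→2
  placing 0:e first → 4 extensions

4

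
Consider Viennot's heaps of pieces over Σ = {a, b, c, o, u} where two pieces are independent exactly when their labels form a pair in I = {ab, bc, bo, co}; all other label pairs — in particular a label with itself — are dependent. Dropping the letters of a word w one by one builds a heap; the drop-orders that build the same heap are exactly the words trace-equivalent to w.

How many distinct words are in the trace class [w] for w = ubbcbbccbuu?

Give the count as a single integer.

0(u) covers ∅
1(b) covers 0:u
2(b) covers 1:b
3(c) covers 0:u
4(b) covers 2:b
5(b) covers 4:b
6(c) covers 3:c
7(c) covers 6:c
8(b) covers 5:b
9(u) covers 7:c, 8:b
10(u) covers 9:u
floor of heap: 0:u
completions by unplaced set U, small U first (add the entries for U minus each lowest piece of U):
  |U|=1: {10}:1
  |U|=2: {9,10}:1
  |U|=3: {7,9,10}:1  {8,9,10}:1
  |U|=4: {5,8,9,10}:1  {6,7,9,10}:1  {7,8,9,10}:2
  |U|=5: {3,6,7,9,10}:1  {4,5,8,9,10}:1  {5,7,8,9,10}:3  {6,7,8,9,10}:3
  |U|=6: {2,4,5,8,9,10}:1  {3,6,7,8,9,10}:4  {4,5,7,8,9,10}:4  {5,6,7,8,9,10}:6
  |U|=7: {1,2,4,5,8,9,10}:1  {2,4,5,7,8,9,10}:5  {3,5,6,7,8,9,10}:10  {4,5,6,7,8,9,10}:10
  |U|=8: {1,2,4,5,7,8,9,10}:6  {2,4,5,6,7,8,9,10}:15  {3,4,5,6,7,8,9,10}:20
  |U|=9: {1,2,4,5,6,7,8,9,10}:21  {2,3,4,5,6,7,8,9,10}:35
  start at 0(u): 56

56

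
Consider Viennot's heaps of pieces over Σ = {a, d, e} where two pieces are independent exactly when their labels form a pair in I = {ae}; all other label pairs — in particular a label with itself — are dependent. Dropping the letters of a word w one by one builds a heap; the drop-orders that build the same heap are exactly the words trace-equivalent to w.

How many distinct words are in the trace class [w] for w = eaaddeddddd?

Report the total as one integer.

3

0(e) covers ∅
1(a) covers ∅
2(a) covers 1:a
3(d) covers 0:e, 2:a
4(d) covers 3:d
5(e) covers 4:d
6(d) covers 5:e
7(d) covers 6:d
8(d) covers 7:d
9(d) covers 8:d
10(d) covers 9:d
floor of heap: 0:e, 1:a
completions by unplaced set U, small U first (add the entries for U minus each lowest piece of U):
  |U|=1: {10}:1
  |U|=2: {9,10}:1
  |U|=3: {8,9,10}:1
  |U|=4: {7,8,9,10}:1
  |U|=5: {6,7,8,9,10}:1
  |U|=6: {5,6,7,8,9,10}:1
  |U|=7: {4,5,6,7,8,9,10}:1
  |U|=8: {3,4,5,6,7,8,9,10}:1
  |U|=9: {0,3,4,5,6,7,8,9,10}:1  {2,3,4,5,6,7,8,9,10}:1
  start at 0(e): 1
  start at 1(a): 2
sum over floor = 3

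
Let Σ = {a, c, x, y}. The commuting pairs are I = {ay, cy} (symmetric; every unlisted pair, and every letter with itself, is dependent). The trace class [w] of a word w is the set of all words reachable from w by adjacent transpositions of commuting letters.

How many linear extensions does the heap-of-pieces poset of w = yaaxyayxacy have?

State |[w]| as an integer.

27

drop 0:y onto floor
drop 1:a onto floor
drop 2:a onto {1:a}
drop 3:x onto {0:y, 2:a}
drop 4:y onto {3:x}
drop 5:a onto {3:x}
drop 6:y onto {4:y}
drop 7:x onto {5:a, 6:y}
drop 8:a onto {7:x}
drop 9:c onto {8:a}
drop 10:y onto {7:x}
ground layer = {0:y, 1:a}
drop-orders for the pieces not yet dropped (sum over which currently-grounded one goes next):
  1 to go: {9} 1  {10} 1
  2 to go: {8,9} 1  {9,10} 2
  3 to go: {8,9,10} 3
  4 to go: {7,8,9,10} 3
  5 to go: {5,7,8,9,10} 3  {6,7,8,9,10} 3
  6 to go: {4,6,7,8,9,10} 3  {5,6,7,8,9,10} 6
  7 to go: {4,5,6,7,8,9,10} 9
  8 to go: {3,4,5,6,7,8,9,10} 9
  9 to go: {0,3,4,5,6,7,8,9,10} 9  {2,3,4,5,6,7,8,9,10} 9
  if 0:y drops first: 9 orders
  if 1:a drops first: 18 orders
heap linearizations: 27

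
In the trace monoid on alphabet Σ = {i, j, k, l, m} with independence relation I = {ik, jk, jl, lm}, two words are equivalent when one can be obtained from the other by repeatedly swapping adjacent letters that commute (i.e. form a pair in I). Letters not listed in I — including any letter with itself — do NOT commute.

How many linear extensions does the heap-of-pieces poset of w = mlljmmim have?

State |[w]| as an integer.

piece 0:m — minimal
piece 1:l — minimal
piece 2:l rests on {1:l}
piece 3:j rests on {0:m}
piece 4:m rests on {3:j}
piece 5:m rests on {4:m}
piece 6:i rests on {2:l, 5:m}
piece 7:m rests on {6:i}
minimal pieces: {0:m, 1:l}
ways to finish when only these pieces remain (= sum over removing one remaining piece with nothing left below it):
  1 left: {7}→1
  2 left: {6,7}→1
  3 left: {2,6,7}→1  {5,6,7}→1
  4 left: {1,2,6,7}→1  {2,5,6,7}→2  {4,5,6,7}→1
  5 left: {1,2,5,6,7}→3  {2,4,5,6,7}→3  {3,4,5,6,7}→1
  6 left: {0,3,4,5,6,7}→1  {1,2,4,5,6,7}→6  {2,3,4,5,6,7}→4
  placing 0:m first → 10 extensions
  placing 1:l first → 5 extensions
total linear extensions = 15

15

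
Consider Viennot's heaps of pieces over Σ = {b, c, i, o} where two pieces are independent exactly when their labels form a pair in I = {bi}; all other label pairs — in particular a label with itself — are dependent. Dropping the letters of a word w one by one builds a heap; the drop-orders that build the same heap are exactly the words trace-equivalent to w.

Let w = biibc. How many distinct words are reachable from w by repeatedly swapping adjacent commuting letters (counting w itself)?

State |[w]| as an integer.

6

#0=b has no predecessor
#1=i has no predecessor
#2=i depends on [1:i]
#3=b depends on [0:b]
#4=c depends on [2:i, 3:b]
sources: [0:b, 1:i]
N(rest) = Σ N(rest − s) over sources s of rest; N(one piece) = 1:
  size 1 → [4]=1
  size 2 → [2,4]=1  [3,4]=1
  size 3 → [0,3,4]=1  [1,2,4]=1  [2,3,4]=2
  first=0(b) contributes 3
  first=1(i) contributes 3
|[w]| = 6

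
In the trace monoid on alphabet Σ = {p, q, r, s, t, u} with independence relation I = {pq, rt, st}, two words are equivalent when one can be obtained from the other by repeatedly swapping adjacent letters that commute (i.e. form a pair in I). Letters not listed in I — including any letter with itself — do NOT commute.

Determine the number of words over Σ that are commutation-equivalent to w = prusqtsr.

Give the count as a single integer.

drop 0:p onto floor
drop 1:r onto {0:p}
drop 2:u onto {1:r}
drop 3:s onto {2:u}
drop 4:q onto {3:s}
drop 5:t onto {4:q}
drop 6:s onto {4:q}
drop 7:r onto {6:s}
ground layer = {0:p}
drop-orders for the pieces not yet dropped (sum over which currently-grounded one goes next):
  1 to go: {5} 1  {7} 1
  2 to go: {5,7} 2  {6,7} 1
  3 to go: {5,6,7} 3
  4 to go: {4,5,6,7} 3
  5 to go: {3,4,5,6,7} 3
  6 to go: {2,3,4,5,6,7} 3
  if 0:p drops first: 3 orders

3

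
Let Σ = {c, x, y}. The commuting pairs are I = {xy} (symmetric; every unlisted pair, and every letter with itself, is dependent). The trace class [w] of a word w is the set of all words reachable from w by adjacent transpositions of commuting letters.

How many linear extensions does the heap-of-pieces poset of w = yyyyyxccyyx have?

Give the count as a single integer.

18

drop 0:y onto floor
drop 1:y onto {0:y}
drop 2:y onto {1:y}
drop 3:y onto {2:y}
drop 4:y onto {3:y}
drop 5:x onto floor
drop 6:c onto {4:y, 5:x}
drop 7:c onto {6:c}
drop 8:y onto {7:c}
drop 9:y onto {8:y}
drop 10:x onto {7:c}
ground layer = {0:y, 5:x}
drop-orders for the pieces not yet dropped (sum over which currently-grounded one goes next):
  1 to go: {9} 1  {10} 1
  2 to go: {8,9} 1  {9,10} 2
  3 to go: {8,9,10} 3
  4 to go: {7,8,9,10} 3
  5 to go: {6,7,8,9,10} 3
  6 to go: {4,6,7,8,9,10} 3  {5,6,7,8,9,10} 3
  7 to go: {3,4,6,7,8,9,10} 3  {4,5,6,7,8,9,10} 6
  8 to go: {2,3,4,6,7,8,9,10} 3  {3,4,5,6,7,8,9,10} 9
  9 to go: {1,2,3,4,6,7,8,9,10} 3  {2,3,4,5,6,7,8,9,10} 12
  if 0:y drops first: 15 orders
  if 5:x drops first: 3 orders
heap linearizations: 18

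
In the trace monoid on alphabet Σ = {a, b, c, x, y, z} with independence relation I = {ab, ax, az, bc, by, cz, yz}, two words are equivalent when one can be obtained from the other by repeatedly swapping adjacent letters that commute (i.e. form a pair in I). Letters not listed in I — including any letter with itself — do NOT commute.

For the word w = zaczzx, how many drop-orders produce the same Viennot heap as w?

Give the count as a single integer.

drop 0:z onto floor
drop 1:a onto floor
drop 2:c onto {1:a}
drop 3:z onto {0:z}
drop 4:z onto {3:z}
drop 5:x onto {2:c, 4:z}
ground layer = {0:z, 1:a}
drop-orders for the pieces not yet dropped (sum over which currently-grounded one goes next):
  1 to go: {5} 1
  2 to go: {2,5} 1  {4,5} 1
  3 to go: {1,2,5} 1  {2,4,5} 2  {3,4,5} 1
  4 to go: {0,3,4,5} 1  {1,2,4,5} 3  {2,3,4,5} 3
  if 0:z drops first: 6 orders
  if 1:a drops first: 4 orders
heap linearizations: 10

10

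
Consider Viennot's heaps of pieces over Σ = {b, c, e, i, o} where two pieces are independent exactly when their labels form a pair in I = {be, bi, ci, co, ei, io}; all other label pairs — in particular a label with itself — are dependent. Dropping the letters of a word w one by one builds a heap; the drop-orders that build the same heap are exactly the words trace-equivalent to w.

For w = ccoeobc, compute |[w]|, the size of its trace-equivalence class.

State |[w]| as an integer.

3

piece 0:c — minimal
piece 1:c rests on {0:c}
piece 2:o — minimal
piece 3:e rests on {1:c, 2:o}
piece 4:o rests on {3:e}
piece 5:b rests on {4:o}
piece 6:c rests on {5:b}
minimal pieces: {0:c, 2:o}
ways to finish when only these pieces remain (= sum over removing one remaining piece with nothing left below it):
  1 left: {6}→1
  2 left: {5,6}→1
  3 left: {4,5,6}→1
  4 left: {3,4,5,6}→1
  5 left: {1,3,4,5,6}→1  {2,3,4,5,6}→1
  placing 0:c first → 2 extensions
  placing 2:o first → 1 extensions
total linear extensions = 3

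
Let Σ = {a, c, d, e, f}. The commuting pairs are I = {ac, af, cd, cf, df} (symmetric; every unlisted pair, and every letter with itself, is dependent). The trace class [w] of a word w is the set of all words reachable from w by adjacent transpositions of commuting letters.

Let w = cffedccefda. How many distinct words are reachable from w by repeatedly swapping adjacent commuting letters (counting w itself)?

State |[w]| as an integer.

drop 0:c onto floor
drop 1:f onto floor
drop 2:f onto {1:f}
drop 3:e onto {0:c, 2:f}
drop 4:d onto {3:e}
drop 5:c onto {3:e}
drop 6:c onto {5:c}
drop 7:e onto {4:d, 6:c}
drop 8:f onto {7:e}
drop 9:d onto {7:e}
drop 10:a onto {9:d}
ground layer = {0:c, 1:f}
drop-orders for the pieces not yet dropped (sum over which currently-grounded one goes next):
  1 to go: {8} 1  {10} 1
  2 to go: {8,10} 2  {9,10} 1
  3 to go: {8,9,10} 3
  4 to go: {7,8,9,10} 3
  5 to go: {4,7,8,9,10} 3  {6,7,8,9,10} 3
  6 to go: {4,6,7,8,9,10} 6  {5,6,7,8,9,10} 3
  7 to go: {4,5,6,7,8,9,10} 9
  8 to go: {3,4,5,6,7,8,9,10} 9
  9 to go: {0,3,4,5,6,7,8,9,10} 9  {2,3,4,5,6,7,8,9,10} 9
  if 0:c drops first: 9 orders
  if 1:f drops first: 18 orders
heap linearizations: 27

27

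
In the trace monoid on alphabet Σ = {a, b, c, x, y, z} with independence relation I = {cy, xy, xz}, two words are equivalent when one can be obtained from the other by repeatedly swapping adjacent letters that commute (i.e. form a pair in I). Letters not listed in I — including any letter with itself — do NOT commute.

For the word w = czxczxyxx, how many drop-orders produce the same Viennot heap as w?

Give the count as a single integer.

0(c) covers ∅
1(z) covers 0:c
2(x) covers 0:c
3(c) covers 1:z, 2:x
4(z) covers 3:c
5(x) covers 3:c
6(y) covers 4:z
7(x) covers 5:x
8(x) covers 7:x
floor of heap: 0:c
completions by unplaced set U, small U first (add the entries for U minus each lowest piece of U):
  |U|=1: {6}:1  {8}:1
  |U|=2: {4,6}:1  {6,8}:2  {7,8}:1
  |U|=3: {4,6,8}:3  {5,7,8}:1  {6,7,8}:3
  |U|=4: {4,6,7,8}:6  {5,6,7,8}:4
  |U|=5: {4,5,6,7,8}:10
  |U|=6: {3,4,5,6,7,8}:10
  |U|=7: {1,3,4,5,6,7,8}:10  {2,3,4,5,6,7,8}:10
  start at 0(c): 20

20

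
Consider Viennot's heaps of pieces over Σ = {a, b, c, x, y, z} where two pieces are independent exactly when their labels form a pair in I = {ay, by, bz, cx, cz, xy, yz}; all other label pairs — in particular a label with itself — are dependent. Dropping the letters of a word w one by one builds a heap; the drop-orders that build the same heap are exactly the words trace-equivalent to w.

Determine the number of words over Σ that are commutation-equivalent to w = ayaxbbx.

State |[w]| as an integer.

drop 0:a onto floor
drop 1:y onto floor
drop 2:a onto {0:a}
drop 3:x onto {2:a}
drop 4:b onto {3:x}
drop 5:b onto {4:b}
drop 6:x onto {5:b}
ground layer = {0:a, 1:y}
drop-orders for the pieces not yet dropped (sum over which currently-grounded one goes next):
  1 to go: {1} 1  {6} 1
  2 to go: {1,6} 2  {5,6} 1
  3 to go: {1,5,6} 3  {4,5,6} 1
  4 to go: {1,4,5,6} 4  {3,4,5,6} 1
  5 to go: {1,3,4,5,6} 5  {2,3,4,5,6} 1
  if 0:a drops first: 6 orders
  if 1:y drops first: 1 orders
heap linearizations: 7

7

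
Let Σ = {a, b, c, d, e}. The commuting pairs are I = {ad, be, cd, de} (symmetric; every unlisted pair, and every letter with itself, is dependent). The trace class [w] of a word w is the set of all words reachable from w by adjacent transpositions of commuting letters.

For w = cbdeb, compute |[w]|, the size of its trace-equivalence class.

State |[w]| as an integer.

4

#0=c has no predecessor
#1=b depends on [0:c]
#2=d depends on [1:b]
#3=e depends on [0:c]
#4=b depends on [2:d]
sources: [0:c]
N(rest) = Σ N(rest − s) over sources s of rest; N(one piece) = 1:
  size 1 → [3]=1  [4]=1
  size 2 → [2,4]=1  [3,4]=2
  size 3 → [1,2,4]=1  [2,3,4]=3
  first=0(c) contributes 4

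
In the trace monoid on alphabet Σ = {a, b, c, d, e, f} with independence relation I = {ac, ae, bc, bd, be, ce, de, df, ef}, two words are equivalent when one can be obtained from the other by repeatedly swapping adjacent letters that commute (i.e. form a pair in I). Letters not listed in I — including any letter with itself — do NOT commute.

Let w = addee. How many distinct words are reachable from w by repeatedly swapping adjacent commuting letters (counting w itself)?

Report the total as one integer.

drop 0:a onto floor
drop 1:d onto {0:a}
drop 2:d onto {1:d}
drop 3:e onto floor
drop 4:e onto {3:e}
ground layer = {0:a, 3:e}
drop-orders for the pieces not yet dropped (sum over which currently-grounded one goes next):
  1 to go: {2} 1  {4} 1
  2 to go: {1,2} 1  {2,4} 2  {3,4} 1
  3 to go: {0,1,2} 1  {1,2,4} 3  {2,3,4} 3
  if 0:a drops first: 6 orders
  if 3:e drops first: 4 orders
heap linearizations: 10

10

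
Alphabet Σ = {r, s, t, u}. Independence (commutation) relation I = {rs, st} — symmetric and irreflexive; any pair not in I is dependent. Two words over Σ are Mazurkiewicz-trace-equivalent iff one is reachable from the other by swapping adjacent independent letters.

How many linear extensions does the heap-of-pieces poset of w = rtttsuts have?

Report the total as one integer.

10

drop 0:r onto floor
drop 1:t onto {0:r}
drop 2:t onto {1:t}
drop 3:t onto {2:t}
drop 4:s onto floor
drop 5:u onto {3:t, 4:s}
drop 6:t onto {5:u}
drop 7:s onto {5:u}
ground layer = {0:r, 4:s}
drop-orders for the pieces not yet dropped (sum over which currently-grounded one goes next):
  1 to go: {6} 1  {7} 1
  2 to go: {6,7} 2
  3 to go: {5,6,7} 2
  4 to go: {3,5,6,7} 2  {4,5,6,7} 2
  5 to go: {2,3,5,6,7} 2  {3,4,5,6,7} 4
  6 to go: {1,2,3,5,6,7} 2  {2,3,4,5,6,7} 6
  if 0:r drops first: 8 orders
  if 4:s drops first: 2 orders
heap linearizations: 10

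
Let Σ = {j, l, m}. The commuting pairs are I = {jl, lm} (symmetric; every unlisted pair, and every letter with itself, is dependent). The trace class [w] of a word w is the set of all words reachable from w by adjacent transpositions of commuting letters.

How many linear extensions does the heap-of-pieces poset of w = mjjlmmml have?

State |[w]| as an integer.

28

piece 0:m — minimal
piece 1:j rests on {0:m}
piece 2:j rests on {1:j}
piece 3:l — minimal
piece 4:m rests on {2:j}
piece 5:m rests on {4:m}
piece 6:m rests on {5:m}
piece 7:l rests on {3:l}
minimal pieces: {0:m, 3:l}
ways to finish when only these pieces remain (= sum over removing one remaining piece with nothing left below it):
  1 left: {6}→1  {7}→1
  2 left: {3,7}→1  {5,6}→1  {6,7}→2
  3 left: {3,6,7}→3  {4,5,6}→1  {5,6,7}→3
  4 left: {2,4,5,6}→1  {3,5,6,7}→6  {4,5,6,7}→4
  5 left: {1,2,4,5,6}→1  {2,4,5,6,7}→5  {3,4,5,6,7}→10
  6 left: {0,1,2,4,5,6}→1  {1,2,4,5,6,7}→6  {2,3,4,5,6,7}→15
  placing 0:m first → 21 extensions
  placing 3:l first → 7 extensions
total linear extensions = 28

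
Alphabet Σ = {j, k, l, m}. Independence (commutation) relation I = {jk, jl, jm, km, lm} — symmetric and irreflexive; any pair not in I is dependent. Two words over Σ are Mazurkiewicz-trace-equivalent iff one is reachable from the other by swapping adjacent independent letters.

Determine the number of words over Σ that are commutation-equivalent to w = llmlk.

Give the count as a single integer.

5

#0=l has no predecessor
#1=l depends on [0:l]
#2=m has no predecessor
#3=l depends on [1:l]
#4=k depends on [3:l]
sources: [0:l, 2:m]
N(rest) = Σ N(rest − s) over sources s of rest; N(one piece) = 1:
  size 1 → [2]=1  [4]=1
  size 2 → [2,4]=2  [3,4]=1
  size 3 → [1,3,4]=1  [2,3,4]=3
  first=0(l) contributes 4
  first=2(m) contributes 1
|[w]| = 5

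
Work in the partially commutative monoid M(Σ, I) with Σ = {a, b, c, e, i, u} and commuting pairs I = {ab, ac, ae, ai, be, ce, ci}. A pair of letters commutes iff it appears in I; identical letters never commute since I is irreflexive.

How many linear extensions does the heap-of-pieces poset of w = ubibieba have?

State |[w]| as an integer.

14

#0=u has no predecessor
#1=b depends on [0:u]
#2=i depends on [1:b]
#3=b depends on [2:i]
#4=i depends on [3:b]
#5=e depends on [4:i]
#6=b depends on [4:i]
#7=a depends on [0:u]
sources: [0:u]
N(rest) = Σ N(rest − s) over sources s of rest; N(one piece) = 1:
  size 1 → [5]=1  [6]=1  [7]=1
  size 2 → [5,6]=2  [5,7]=2  [6,7]=2
  size 3 → [4,5,6]=2  [5,6,7]=6
  size 4 → [3,4,5,6]=2  [4,5,6,7]=8
  size 5 → [2,3,4,5,6]=2  [3,4,5,6,7]=10
  size 6 → [1,2,3,4,5,6]=2  [2,3,4,5,6,7]=12
  first=0(u) contributes 14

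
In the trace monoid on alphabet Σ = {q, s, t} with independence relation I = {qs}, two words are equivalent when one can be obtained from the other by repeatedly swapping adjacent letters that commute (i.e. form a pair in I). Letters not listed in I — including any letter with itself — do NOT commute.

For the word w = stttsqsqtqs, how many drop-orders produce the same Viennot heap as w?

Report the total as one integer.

12

drop 0:s onto floor
drop 1:t onto {0:s}
drop 2:t onto {1:t}
drop 3:t onto {2:t}
drop 4:s onto {3:t}
drop 5:q onto {3:t}
drop 6:s onto {4:s}
drop 7:q onto {5:q}
drop 8:t onto {6:s, 7:q}
drop 9:q onto {8:t}
drop 10:s onto {8:t}
ground layer = {0:s}
drop-orders for the pieces not yet dropped (sum over which currently-grounded one goes next):
  1 to go: {9} 1  {10} 1
  2 to go: {9,10} 2
  3 to go: {8,9,10} 2
  4 to go: {6,8,9,10} 2  {7,8,9,10} 2
  5 to go: {4,6,8,9,10} 2  {5,7,8,9,10} 2  {6,7,8,9,10} 4
  6 to go: {4,6,7,8,9,10} 6  {5,6,7,8,9,10} 6
  7 to go: {4,5,6,7,8,9,10} 12
  8 to go: {3,4,5,6,7,8,9,10} 12
  9 to go: {2,3,4,5,6,7,8,9,10} 12
  if 0:s drops first: 12 orders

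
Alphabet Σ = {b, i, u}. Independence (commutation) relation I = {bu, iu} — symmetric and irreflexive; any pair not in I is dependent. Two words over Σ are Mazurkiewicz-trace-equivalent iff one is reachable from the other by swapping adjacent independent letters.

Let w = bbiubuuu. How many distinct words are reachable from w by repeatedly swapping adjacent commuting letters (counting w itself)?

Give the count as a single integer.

70

drop 0:b onto floor
drop 1:b onto {0:b}
drop 2:i onto {1:b}
drop 3:u onto floor
drop 4:b onto {2:i}
drop 5:u onto {3:u}
drop 6:u onto {5:u}
drop 7:u onto {6:u}
ground layer = {0:b, 3:u}
drop-orders for the pieces not yet dropped (sum over which currently-grounded one goes next):
  1 to go: {4} 1  {7} 1
  2 to go: {2,4} 1  {4,7} 2  {6,7} 1
  3 to go: {1,2,4} 1  {2,4,7} 3  {4,6,7} 3  {5,6,7} 1
  4 to go: {0,1,2,4} 1  {1,2,4,7} 4  {2,4,6,7} 6  {3,5,6,7} 1  {4,5,6,7} 4
  5 to go: {0,1,2,4,7} 5  {1,2,4,6,7} 10  {2,4,5,6,7} 10  {3,4,5,6,7} 5
  6 to go: {0,1,2,4,6,7} 15  {1,2,4,5,6,7} 20  {2,3,4,5,6,7} 15
  if 0:b drops first: 35 orders
  if 3:u drops first: 35 orders
heap linearizations: 70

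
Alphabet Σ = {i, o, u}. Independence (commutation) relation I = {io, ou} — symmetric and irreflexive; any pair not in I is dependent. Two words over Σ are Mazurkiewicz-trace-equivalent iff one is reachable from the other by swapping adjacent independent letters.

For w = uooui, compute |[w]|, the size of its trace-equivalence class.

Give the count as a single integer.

0(u) covers ∅
1(o) covers ∅
2(o) covers 1:o
3(u) covers 0:u
4(i) covers 3:u
floor of heap: 0:u, 1:o
completions by unplaced set U, small U first (add the entries for U minus each lowest piece of U):
  |U|=1: {2}:1  {4}:1
  |U|=2: {1,2}:1  {2,4}:2  {3,4}:1
  |U|=3: {0,3,4}:1  {1,2,4}:3  {2,3,4}:3
  start at 0(u): 6
  start at 1(o): 4
sum over floor = 10

10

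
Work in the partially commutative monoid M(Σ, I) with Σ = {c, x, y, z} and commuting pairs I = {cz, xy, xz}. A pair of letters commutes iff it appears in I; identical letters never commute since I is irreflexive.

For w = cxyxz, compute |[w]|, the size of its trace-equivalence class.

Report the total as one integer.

6

0(c) covers ∅
1(x) covers 0:c
2(y) covers 0:c
3(x) covers 1:x
4(z) covers 2:y
floor of heap: 0:c
completions by unplaced set U, small U first (add the entries for U minus each lowest piece of U):
  |U|=1: {3}:1  {4}:1
  |U|=2: {1,3}:1  {2,4}:1  {3,4}:2
  |U|=3: {1,3,4}:3  {2,3,4}:3
  start at 0(c): 6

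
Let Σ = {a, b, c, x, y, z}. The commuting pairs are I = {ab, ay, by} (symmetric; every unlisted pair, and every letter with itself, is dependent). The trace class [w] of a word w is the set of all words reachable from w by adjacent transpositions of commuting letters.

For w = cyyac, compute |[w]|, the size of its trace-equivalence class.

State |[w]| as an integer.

3

#0=c has no predecessor
#1=y depends on [0:c]
#2=y depends on [1:y]
#3=a depends on [0:c]
#4=c depends on [2:y, 3:a]
sources: [0:c]
N(rest) = Σ N(rest − s) over sources s of rest; N(one piece) = 1:
  size 1 → [4]=1
  size 2 → [2,4]=1  [3,4]=1
  size 3 → [1,2,4]=1  [2,3,4]=2
  first=0(c) contributes 3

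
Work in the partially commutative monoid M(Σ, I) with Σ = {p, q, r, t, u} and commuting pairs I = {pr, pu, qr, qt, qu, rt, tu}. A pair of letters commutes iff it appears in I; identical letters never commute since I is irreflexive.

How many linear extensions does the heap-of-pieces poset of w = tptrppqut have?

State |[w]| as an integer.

piece 0:t — minimal
piece 1:p rests on {0:t}
piece 2:t rests on {1:p}
piece 3:r — minimal
piece 4:p rests on {2:t}
piece 5:p rests on {4:p}
piece 6:q rests on {5:p}
piece 7:u rests on {3:r}
piece 8:t rests on {5:p}
minimal pieces: {0:t, 3:r}
ways to finish when only these pieces remain (= sum over removing one remaining piece with nothing left below it):
  1 left: {6}→1  {7}→1  {8}→1
  2 left: {3,7}→1  {6,7}→2  {6,8}→2  {7,8}→2
  3 left: {3,6,7}→3  {3,7,8}→3  {5,6,8}→2  {6,7,8}→6
  4 left: {3,6,7,8}→12  {4,5,6,8}→2  {5,6,7,8}→8
  5 left: {2,4,5,6,8}→2  {3,5,6,7,8}→20  {4,5,6,7,8}→10
  6 left: {1,2,4,5,6,8}→2  {2,4,5,6,7,8}→12  {3,4,5,6,7,8}→30
  7 left: {0,1,2,4,5,6,8}→2  {1,2,4,5,6,7,8}→14  {2,3,4,5,6,7,8}→42
  placing 0:t first → 56 extensions
  placing 3:r first → 16 extensions
total linear extensions = 72

72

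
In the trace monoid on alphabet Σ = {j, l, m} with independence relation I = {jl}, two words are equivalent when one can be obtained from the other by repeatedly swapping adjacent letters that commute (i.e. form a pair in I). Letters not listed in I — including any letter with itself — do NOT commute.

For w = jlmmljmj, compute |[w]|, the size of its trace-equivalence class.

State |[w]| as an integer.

4

#0=j has no predecessor
#1=l has no predecessor
#2=m depends on [0:j, 1:l]
#3=m depends on [2:m]
#4=l depends on [3:m]
#5=j depends on [3:m]
#6=m depends on [4:l, 5:j]
#7=j depends on [6:m]
sources: [0:j, 1:l]
N(rest) = Σ N(rest − s) over sources s of rest; N(one piece) = 1:
  size 1 → [7]=1
  size 2 → [6,7]=1
  size 3 → [4,6,7]=1  [5,6,7]=1
  size 4 → [4,5,6,7]=2
  size 5 → [3,4,5,6,7]=2
  size 6 → [2,3,4,5,6,7]=2
  first=0(j) contributes 2
  first=1(l) contributes 2
|[w]| = 4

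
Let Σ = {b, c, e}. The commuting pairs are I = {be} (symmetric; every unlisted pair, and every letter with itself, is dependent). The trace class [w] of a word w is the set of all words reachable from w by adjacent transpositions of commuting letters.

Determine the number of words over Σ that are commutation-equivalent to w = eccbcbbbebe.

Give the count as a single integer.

0(e) covers ∅
1(c) covers 0:e
2(c) covers 1:c
3(b) covers 2:c
4(c) covers 3:b
5(b) covers 4:c
6(b) covers 5:b
7(b) covers 6:b
8(e) covers 4:c
9(b) covers 7:b
10(e) covers 8:e
floor of heap: 0:e
completions by unplaced set U, small U first (add the entries for U minus each lowest piece of U):
  |U|=1: {9}:1  {10}:1
  |U|=2: {7,9}:1  {8,10}:1  {9,10}:2
  |U|=3: {6,7,9}:1  {7,9,10}:3  {8,9,10}:3
  |U|=4: {5,6,7,9}:1  {6,7,9,10}:4  {7,8,9,10}:6
  |U|=5: {5,6,7,9,10}:5  {6,7,8,9,10}:10
  |U|=6: {5,6,7,8,9,10}:15
  |U|=7: {4,5,6,7,8,9,10}:15
  |U|=8: {3,4,5,6,7,8,9,10}:15
  |U|=9: {2,3,4,5,6,7,8,9,10}:15
  start at 0(e): 15

15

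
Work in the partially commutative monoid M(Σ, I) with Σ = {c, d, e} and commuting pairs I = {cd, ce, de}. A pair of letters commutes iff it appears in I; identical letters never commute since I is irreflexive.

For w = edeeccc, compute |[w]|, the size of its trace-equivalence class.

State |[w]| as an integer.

140

0(e) covers ∅
1(d) covers ∅
2(e) covers 0:e
3(e) covers 2:e
4(c) covers ∅
5(c) covers 4:c
6(c) covers 5:c
floor of heap: 0:e, 1:d, 4:c
completions by unplaced set U, small U first (add the entries for U minus each lowest piece of U):
  |U|=1: {1}:1  {3}:1  {6}:1
  |U|=2: {1,3}:2  {1,6}:2  {2,3}:1  {3,6}:2  {5,6}:1
  |U|=3: {0,2,3}:1  {1,2,3}:3  {1,3,6}:6  {1,5,6}:3  {2,3,6}:3  {3,5,6}:3  {4,5,6}:1
  |U|=4: {0,1,2,3}:4  {0,2,3,6}:4  {1,2,3,6}:12  {1,3,5,6}:12  {1,4,5,6}:4  {2,3,5,6}:6  {3,4,5,6}:4
  |U|=5: {0,1,2,3,6}:20  {0,2,3,5,6}:10  {1,2,3,5,6}:30  {1,3,4,5,6}:20  {2,3,4,5,6}:10
  start at 0(e): 60
  start at 1(d): 20
  start at 4(c): 60
sum over floor = 140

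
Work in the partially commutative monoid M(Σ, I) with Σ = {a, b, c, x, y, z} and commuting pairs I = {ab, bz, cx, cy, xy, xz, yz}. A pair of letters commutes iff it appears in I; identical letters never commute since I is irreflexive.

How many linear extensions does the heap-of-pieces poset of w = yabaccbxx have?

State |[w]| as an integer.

0(y) covers ∅
1(a) covers 0:y
2(b) covers 0:y
3(a) covers 1:a
4(c) covers 2:b, 3:a
5(c) covers 4:c
6(b) covers 5:c
7(x) covers 6:b
8(x) covers 7:x
floor of heap: 0:y
completions by unplaced set U, small U first (add the entries for U minus each lowest piece of U):
  |U|=1: {8}:1
  |U|=2: {7,8}:1
  |U|=3: {6,7,8}:1
  |U|=4: {5,6,7,8}:1
  |U|=5: {4,5,6,7,8}:1
  |U|=6: {2,4,5,6,7,8}:1  {3,4,5,6,7,8}:1
  |U|=7: {1,3,4,5,6,7,8}:1  {2,3,4,5,6,7,8}:2
  start at 0(y): 3

3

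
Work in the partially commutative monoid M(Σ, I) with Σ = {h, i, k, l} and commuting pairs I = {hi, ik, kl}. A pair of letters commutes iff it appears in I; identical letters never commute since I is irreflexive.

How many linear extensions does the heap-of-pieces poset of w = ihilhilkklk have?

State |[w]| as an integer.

90

0(i) covers ∅
1(h) covers ∅
2(i) covers 0:i
3(l) covers 1:h, 2:i
4(h) covers 3:l
5(i) covers 3:l
6(l) covers 4:h, 5:i
7(k) covers 4:h
8(k) covers 7:k
9(l) covers 6:l
10(k) covers 8:k
floor of heap: 0:i, 1:h
completions by unplaced set U, small U first (add the entries for U minus each lowest piece of U):
  |U|=1: {9}:1  {10}:1
  |U|=2: {6,9}:1  {8,10}:1  {9,10}:2
  |U|=3: {5,6,9}:1  {6,9,10}:3  {7,8,10}:1  {8,9,10}:3
  |U|=4: {5,6,9,10}:4  {6,8,9,10}:6  {7,8,9,10}:4
  |U|=5: {5,6,8,9,10}:10  {6,7,8,9,10}:10
  |U|=6: {4,6,7,8,9,10}:10  {5,6,7,8,9,10}:20
  |U|=7: {4,5,6,7,8,9,10}:30
  |U|=8: {3,4,5,6,7,8,9,10}:30
  |U|=9: {1,3,4,5,6,7,8,9,10}:30  {2,3,4,5,6,7,8,9,10}:30
  start at 0(i): 60
  start at 1(h): 30
sum over floor = 90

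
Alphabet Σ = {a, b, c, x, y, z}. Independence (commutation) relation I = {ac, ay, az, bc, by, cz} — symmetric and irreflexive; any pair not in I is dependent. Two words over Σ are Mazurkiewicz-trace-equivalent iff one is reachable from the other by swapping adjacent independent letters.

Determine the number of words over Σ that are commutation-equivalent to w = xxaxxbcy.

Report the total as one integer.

3

#0=x has no predecessor
#1=x depends on [0:x]
#2=a depends on [1:x]
#3=x depends on [2:a]
#4=x depends on [3:x]
#5=b depends on [4:x]
#6=c depends on [4:x]
#7=y depends on [6:c]
sources: [0:x]
N(rest) = Σ N(rest − s) over sources s of rest; N(one piece) = 1:
  size 1 → [5]=1  [7]=1
  size 2 → [5,7]=2  [6,7]=1
  size 3 → [5,6,7]=3
  size 4 → [4,5,6,7]=3
  size 5 → [3,4,5,6,7]=3
  size 6 → [2,3,4,5,6,7]=3
  first=0(x) contributes 3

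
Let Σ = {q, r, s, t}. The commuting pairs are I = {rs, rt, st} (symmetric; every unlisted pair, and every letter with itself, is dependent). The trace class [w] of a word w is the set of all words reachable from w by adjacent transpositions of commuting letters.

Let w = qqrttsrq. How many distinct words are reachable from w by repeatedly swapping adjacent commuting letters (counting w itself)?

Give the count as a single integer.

30

piece 0:q — minimal
piece 1:q rests on {0:q}
piece 2:r rests on {1:q}
piece 3:t rests on {1:q}
piece 4:t rests on {3:t}
piece 5:s rests on {1:q}
piece 6:r rests on {2:r}
piece 7:q rests on {4:t, 5:s, 6:r}
minimal pieces: {0:q}
ways to finish when only these pieces remain (= sum over removing one remaining piece with nothing left below it):
  1 left: {7}→1
  2 left: {4,7}→1  {5,7}→1  {6,7}→1
  3 left: {2,6,7}→1  {3,4,7}→1  {4,5,7}→2  {4,6,7}→2  {5,6,7}→2
  4 left: {2,4,6,7}→3  {2,5,6,7}→3  {3,4,5,7}→3  {3,4,6,7}→3  {4,5,6,7}→6
  5 left: {2,3,4,6,7}→6  {2,4,5,6,7}→12  {3,4,5,6,7}→12
  6 left: {2,3,4,5,6,7}→30
  placing 0:q first → 30 extensions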